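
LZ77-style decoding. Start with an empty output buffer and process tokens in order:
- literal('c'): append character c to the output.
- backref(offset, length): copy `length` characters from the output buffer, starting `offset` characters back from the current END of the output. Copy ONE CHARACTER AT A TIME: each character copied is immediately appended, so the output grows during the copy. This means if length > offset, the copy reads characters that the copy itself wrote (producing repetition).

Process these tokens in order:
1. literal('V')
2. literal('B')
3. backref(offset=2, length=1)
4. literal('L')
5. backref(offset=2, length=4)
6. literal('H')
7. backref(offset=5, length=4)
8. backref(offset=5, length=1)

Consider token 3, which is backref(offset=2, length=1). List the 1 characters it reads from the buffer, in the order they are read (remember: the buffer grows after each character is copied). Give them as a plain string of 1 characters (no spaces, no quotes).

Token 1: literal('V'). Output: "V"
Token 2: literal('B'). Output: "VB"
Token 3: backref(off=2, len=1). Buffer before: "VB" (len 2)
  byte 1: read out[0]='V', append. Buffer now: "VBV"

Answer: V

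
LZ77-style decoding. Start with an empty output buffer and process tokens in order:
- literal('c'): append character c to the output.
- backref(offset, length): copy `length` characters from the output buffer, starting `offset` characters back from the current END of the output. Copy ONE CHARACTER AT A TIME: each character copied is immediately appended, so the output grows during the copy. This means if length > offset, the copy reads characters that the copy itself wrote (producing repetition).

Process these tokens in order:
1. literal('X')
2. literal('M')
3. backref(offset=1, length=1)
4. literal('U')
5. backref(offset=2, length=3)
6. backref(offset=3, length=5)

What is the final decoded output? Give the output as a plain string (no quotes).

Answer: XMMUMUMMUMMU

Derivation:
Token 1: literal('X'). Output: "X"
Token 2: literal('M'). Output: "XM"
Token 3: backref(off=1, len=1). Copied 'M' from pos 1. Output: "XMM"
Token 4: literal('U'). Output: "XMMU"
Token 5: backref(off=2, len=3) (overlapping!). Copied 'MUM' from pos 2. Output: "XMMUMUM"
Token 6: backref(off=3, len=5) (overlapping!). Copied 'MUMMU' from pos 4. Output: "XMMUMUMMUMMU"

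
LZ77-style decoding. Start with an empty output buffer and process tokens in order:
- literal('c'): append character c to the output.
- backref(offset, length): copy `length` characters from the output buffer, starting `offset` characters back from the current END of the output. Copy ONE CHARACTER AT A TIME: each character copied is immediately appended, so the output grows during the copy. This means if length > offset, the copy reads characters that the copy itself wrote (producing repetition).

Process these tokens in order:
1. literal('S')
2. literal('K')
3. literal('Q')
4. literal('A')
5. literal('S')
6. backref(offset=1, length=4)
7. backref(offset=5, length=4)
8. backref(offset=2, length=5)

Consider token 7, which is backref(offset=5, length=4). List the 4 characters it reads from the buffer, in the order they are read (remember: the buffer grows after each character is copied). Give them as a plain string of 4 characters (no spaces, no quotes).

Answer: SSSS

Derivation:
Token 1: literal('S'). Output: "S"
Token 2: literal('K'). Output: "SK"
Token 3: literal('Q'). Output: "SKQ"
Token 4: literal('A'). Output: "SKQA"
Token 5: literal('S'). Output: "SKQAS"
Token 6: backref(off=1, len=4) (overlapping!). Copied 'SSSS' from pos 4. Output: "SKQASSSSS"
Token 7: backref(off=5, len=4). Buffer before: "SKQASSSSS" (len 9)
  byte 1: read out[4]='S', append. Buffer now: "SKQASSSSSS"
  byte 2: read out[5]='S', append. Buffer now: "SKQASSSSSSS"
  byte 3: read out[6]='S', append. Buffer now: "SKQASSSSSSSS"
  byte 4: read out[7]='S', append. Buffer now: "SKQASSSSSSSSS"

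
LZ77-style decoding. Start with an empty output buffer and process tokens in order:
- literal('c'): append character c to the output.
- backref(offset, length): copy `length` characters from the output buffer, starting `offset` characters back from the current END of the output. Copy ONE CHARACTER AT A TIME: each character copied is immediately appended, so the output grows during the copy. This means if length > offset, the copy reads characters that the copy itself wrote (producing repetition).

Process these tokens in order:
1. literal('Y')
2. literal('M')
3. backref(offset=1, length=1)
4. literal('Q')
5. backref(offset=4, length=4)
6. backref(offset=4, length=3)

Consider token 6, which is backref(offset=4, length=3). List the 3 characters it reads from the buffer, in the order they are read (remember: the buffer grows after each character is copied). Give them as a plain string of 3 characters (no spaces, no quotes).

Answer: YMM

Derivation:
Token 1: literal('Y'). Output: "Y"
Token 2: literal('M'). Output: "YM"
Token 3: backref(off=1, len=1). Copied 'M' from pos 1. Output: "YMM"
Token 4: literal('Q'). Output: "YMMQ"
Token 5: backref(off=4, len=4). Copied 'YMMQ' from pos 0. Output: "YMMQYMMQ"
Token 6: backref(off=4, len=3). Buffer before: "YMMQYMMQ" (len 8)
  byte 1: read out[4]='Y', append. Buffer now: "YMMQYMMQY"
  byte 2: read out[5]='M', append. Buffer now: "YMMQYMMQYM"
  byte 3: read out[6]='M', append. Buffer now: "YMMQYMMQYMM"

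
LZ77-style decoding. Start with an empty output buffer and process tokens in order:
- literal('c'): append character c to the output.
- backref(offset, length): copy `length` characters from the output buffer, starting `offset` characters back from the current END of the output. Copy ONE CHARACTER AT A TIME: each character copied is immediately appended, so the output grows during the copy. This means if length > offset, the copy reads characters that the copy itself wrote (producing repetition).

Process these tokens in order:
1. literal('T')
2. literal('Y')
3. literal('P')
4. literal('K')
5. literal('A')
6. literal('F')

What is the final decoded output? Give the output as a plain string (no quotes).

Token 1: literal('T'). Output: "T"
Token 2: literal('Y'). Output: "TY"
Token 3: literal('P'). Output: "TYP"
Token 4: literal('K'). Output: "TYPK"
Token 5: literal('A'). Output: "TYPKA"
Token 6: literal('F'). Output: "TYPKAF"

Answer: TYPKAF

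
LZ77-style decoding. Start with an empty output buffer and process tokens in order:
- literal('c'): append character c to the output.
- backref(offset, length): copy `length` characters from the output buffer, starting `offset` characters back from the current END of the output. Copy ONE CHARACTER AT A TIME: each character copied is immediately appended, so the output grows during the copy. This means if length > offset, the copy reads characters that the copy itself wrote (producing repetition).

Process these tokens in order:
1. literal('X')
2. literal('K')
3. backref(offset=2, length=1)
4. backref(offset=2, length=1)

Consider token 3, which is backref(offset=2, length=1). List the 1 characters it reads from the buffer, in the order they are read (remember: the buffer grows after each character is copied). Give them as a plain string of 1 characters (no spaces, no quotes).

Token 1: literal('X'). Output: "X"
Token 2: literal('K'). Output: "XK"
Token 3: backref(off=2, len=1). Buffer before: "XK" (len 2)
  byte 1: read out[0]='X', append. Buffer now: "XKX"

Answer: X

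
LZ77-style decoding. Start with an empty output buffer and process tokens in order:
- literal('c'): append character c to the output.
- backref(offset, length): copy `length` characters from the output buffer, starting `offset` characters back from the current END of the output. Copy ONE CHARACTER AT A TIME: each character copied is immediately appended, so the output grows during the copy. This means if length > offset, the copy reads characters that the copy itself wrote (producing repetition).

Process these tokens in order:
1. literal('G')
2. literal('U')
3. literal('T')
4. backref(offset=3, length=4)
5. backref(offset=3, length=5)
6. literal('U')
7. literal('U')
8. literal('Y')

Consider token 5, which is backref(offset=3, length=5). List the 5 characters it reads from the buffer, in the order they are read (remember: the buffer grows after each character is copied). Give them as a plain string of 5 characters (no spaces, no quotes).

Token 1: literal('G'). Output: "G"
Token 2: literal('U'). Output: "GU"
Token 3: literal('T'). Output: "GUT"
Token 4: backref(off=3, len=4) (overlapping!). Copied 'GUTG' from pos 0. Output: "GUTGUTG"
Token 5: backref(off=3, len=5). Buffer before: "GUTGUTG" (len 7)
  byte 1: read out[4]='U', append. Buffer now: "GUTGUTGU"
  byte 2: read out[5]='T', append. Buffer now: "GUTGUTGUT"
  byte 3: read out[6]='G', append. Buffer now: "GUTGUTGUTG"
  byte 4: read out[7]='U', append. Buffer now: "GUTGUTGUTGU"
  byte 5: read out[8]='T', append. Buffer now: "GUTGUTGUTGUT"

Answer: UTGUT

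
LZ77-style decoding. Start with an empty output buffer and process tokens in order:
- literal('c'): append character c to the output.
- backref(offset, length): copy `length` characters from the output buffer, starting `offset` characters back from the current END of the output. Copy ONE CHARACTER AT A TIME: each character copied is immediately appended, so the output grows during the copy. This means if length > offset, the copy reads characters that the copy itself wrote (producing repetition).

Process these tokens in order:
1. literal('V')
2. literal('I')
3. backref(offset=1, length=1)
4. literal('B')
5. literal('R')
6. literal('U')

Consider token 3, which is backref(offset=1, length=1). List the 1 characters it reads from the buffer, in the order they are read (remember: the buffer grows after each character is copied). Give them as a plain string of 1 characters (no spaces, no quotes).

Answer: I

Derivation:
Token 1: literal('V'). Output: "V"
Token 2: literal('I'). Output: "VI"
Token 3: backref(off=1, len=1). Buffer before: "VI" (len 2)
  byte 1: read out[1]='I', append. Buffer now: "VII"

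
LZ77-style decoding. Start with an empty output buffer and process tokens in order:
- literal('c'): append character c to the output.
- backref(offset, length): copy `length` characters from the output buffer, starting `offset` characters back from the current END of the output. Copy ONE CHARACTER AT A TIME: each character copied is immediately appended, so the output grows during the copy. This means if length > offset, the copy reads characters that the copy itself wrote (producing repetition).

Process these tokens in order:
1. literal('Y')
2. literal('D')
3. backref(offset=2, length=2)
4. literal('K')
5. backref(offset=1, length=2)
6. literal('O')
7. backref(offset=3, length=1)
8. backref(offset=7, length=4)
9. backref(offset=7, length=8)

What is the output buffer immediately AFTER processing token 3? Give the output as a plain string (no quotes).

Token 1: literal('Y'). Output: "Y"
Token 2: literal('D'). Output: "YD"
Token 3: backref(off=2, len=2). Copied 'YD' from pos 0. Output: "YDYD"

Answer: YDYD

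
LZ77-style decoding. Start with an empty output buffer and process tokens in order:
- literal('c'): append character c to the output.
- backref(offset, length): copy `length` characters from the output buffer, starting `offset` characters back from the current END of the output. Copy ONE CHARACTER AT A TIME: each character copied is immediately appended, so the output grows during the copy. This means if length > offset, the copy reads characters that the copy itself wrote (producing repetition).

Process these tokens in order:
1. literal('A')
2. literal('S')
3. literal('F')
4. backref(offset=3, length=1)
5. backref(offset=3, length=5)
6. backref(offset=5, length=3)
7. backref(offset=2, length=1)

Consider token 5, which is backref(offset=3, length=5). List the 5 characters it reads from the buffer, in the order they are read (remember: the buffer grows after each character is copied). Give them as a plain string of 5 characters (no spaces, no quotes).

Answer: SFASF

Derivation:
Token 1: literal('A'). Output: "A"
Token 2: literal('S'). Output: "AS"
Token 3: literal('F'). Output: "ASF"
Token 4: backref(off=3, len=1). Copied 'A' from pos 0. Output: "ASFA"
Token 5: backref(off=3, len=5). Buffer before: "ASFA" (len 4)
  byte 1: read out[1]='S', append. Buffer now: "ASFAS"
  byte 2: read out[2]='F', append. Buffer now: "ASFASF"
  byte 3: read out[3]='A', append. Buffer now: "ASFASFA"
  byte 4: read out[4]='S', append. Buffer now: "ASFASFAS"
  byte 5: read out[5]='F', append. Buffer now: "ASFASFASF"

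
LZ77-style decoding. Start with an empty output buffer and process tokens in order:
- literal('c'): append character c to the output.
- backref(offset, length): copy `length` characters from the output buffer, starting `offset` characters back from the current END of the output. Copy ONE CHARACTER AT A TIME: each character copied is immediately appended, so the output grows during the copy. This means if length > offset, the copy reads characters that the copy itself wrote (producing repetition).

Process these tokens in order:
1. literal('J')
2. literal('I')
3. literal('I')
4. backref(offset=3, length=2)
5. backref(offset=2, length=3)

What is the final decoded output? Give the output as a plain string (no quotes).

Token 1: literal('J'). Output: "J"
Token 2: literal('I'). Output: "JI"
Token 3: literal('I'). Output: "JII"
Token 4: backref(off=3, len=2). Copied 'JI' from pos 0. Output: "JIIJI"
Token 5: backref(off=2, len=3) (overlapping!). Copied 'JIJ' from pos 3. Output: "JIIJIJIJ"

Answer: JIIJIJIJ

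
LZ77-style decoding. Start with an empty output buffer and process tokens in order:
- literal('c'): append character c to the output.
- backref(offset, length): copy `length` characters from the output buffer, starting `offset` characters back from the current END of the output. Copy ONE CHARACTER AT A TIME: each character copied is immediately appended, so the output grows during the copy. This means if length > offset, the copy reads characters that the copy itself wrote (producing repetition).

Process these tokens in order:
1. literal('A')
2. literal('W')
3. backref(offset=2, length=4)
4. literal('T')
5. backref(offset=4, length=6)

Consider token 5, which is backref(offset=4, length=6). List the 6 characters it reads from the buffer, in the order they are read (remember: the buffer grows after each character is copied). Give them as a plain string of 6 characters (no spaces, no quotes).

Token 1: literal('A'). Output: "A"
Token 2: literal('W'). Output: "AW"
Token 3: backref(off=2, len=4) (overlapping!). Copied 'AWAW' from pos 0. Output: "AWAWAW"
Token 4: literal('T'). Output: "AWAWAWT"
Token 5: backref(off=4, len=6). Buffer before: "AWAWAWT" (len 7)
  byte 1: read out[3]='W', append. Buffer now: "AWAWAWTW"
  byte 2: read out[4]='A', append. Buffer now: "AWAWAWTWA"
  byte 3: read out[5]='W', append. Buffer now: "AWAWAWTWAW"
  byte 4: read out[6]='T', append. Buffer now: "AWAWAWTWAWT"
  byte 5: read out[7]='W', append. Buffer now: "AWAWAWTWAWTW"
  byte 6: read out[8]='A', append. Buffer now: "AWAWAWTWAWTWA"

Answer: WAWTWA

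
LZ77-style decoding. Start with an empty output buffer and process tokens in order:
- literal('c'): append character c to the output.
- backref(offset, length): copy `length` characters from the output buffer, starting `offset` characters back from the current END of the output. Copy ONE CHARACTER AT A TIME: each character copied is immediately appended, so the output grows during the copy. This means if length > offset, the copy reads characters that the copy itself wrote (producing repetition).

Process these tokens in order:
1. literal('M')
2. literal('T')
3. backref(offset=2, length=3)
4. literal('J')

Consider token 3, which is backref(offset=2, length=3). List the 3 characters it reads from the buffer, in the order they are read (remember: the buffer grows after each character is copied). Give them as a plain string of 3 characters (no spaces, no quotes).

Answer: MTM

Derivation:
Token 1: literal('M'). Output: "M"
Token 2: literal('T'). Output: "MT"
Token 3: backref(off=2, len=3). Buffer before: "MT" (len 2)
  byte 1: read out[0]='M', append. Buffer now: "MTM"
  byte 2: read out[1]='T', append. Buffer now: "MTMT"
  byte 3: read out[2]='M', append. Buffer now: "MTMTM"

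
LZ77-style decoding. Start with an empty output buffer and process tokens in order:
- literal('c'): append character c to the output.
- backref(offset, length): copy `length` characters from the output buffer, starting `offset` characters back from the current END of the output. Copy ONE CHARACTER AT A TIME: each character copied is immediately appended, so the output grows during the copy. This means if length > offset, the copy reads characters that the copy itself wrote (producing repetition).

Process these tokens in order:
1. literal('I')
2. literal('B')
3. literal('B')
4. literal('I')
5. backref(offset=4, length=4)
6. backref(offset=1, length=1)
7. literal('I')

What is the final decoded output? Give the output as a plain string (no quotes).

Token 1: literal('I'). Output: "I"
Token 2: literal('B'). Output: "IB"
Token 3: literal('B'). Output: "IBB"
Token 4: literal('I'). Output: "IBBI"
Token 5: backref(off=4, len=4). Copied 'IBBI' from pos 0. Output: "IBBIIBBI"
Token 6: backref(off=1, len=1). Copied 'I' from pos 7. Output: "IBBIIBBII"
Token 7: literal('I'). Output: "IBBIIBBIII"

Answer: IBBIIBBIII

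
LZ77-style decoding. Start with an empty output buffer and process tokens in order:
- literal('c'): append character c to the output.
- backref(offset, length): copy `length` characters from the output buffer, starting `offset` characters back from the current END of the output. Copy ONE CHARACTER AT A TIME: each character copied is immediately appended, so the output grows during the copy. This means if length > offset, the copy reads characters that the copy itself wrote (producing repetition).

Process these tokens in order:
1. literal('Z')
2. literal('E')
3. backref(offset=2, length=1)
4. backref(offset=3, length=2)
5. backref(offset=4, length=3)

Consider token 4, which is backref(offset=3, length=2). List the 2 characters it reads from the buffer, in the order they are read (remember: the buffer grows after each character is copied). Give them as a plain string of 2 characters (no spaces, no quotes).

Answer: ZE

Derivation:
Token 1: literal('Z'). Output: "Z"
Token 2: literal('E'). Output: "ZE"
Token 3: backref(off=2, len=1). Copied 'Z' from pos 0. Output: "ZEZ"
Token 4: backref(off=3, len=2). Buffer before: "ZEZ" (len 3)
  byte 1: read out[0]='Z', append. Buffer now: "ZEZZ"
  byte 2: read out[1]='E', append. Buffer now: "ZEZZE"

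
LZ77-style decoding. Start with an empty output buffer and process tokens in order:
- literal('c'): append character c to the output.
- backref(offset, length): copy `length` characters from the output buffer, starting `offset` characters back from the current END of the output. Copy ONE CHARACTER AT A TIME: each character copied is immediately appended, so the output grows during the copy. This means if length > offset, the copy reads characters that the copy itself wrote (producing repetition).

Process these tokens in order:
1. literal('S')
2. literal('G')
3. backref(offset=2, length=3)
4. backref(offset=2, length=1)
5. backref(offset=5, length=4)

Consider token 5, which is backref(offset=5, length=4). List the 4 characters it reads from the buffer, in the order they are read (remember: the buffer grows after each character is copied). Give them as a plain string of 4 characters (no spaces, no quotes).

Token 1: literal('S'). Output: "S"
Token 2: literal('G'). Output: "SG"
Token 3: backref(off=2, len=3) (overlapping!). Copied 'SGS' from pos 0. Output: "SGSGS"
Token 4: backref(off=2, len=1). Copied 'G' from pos 3. Output: "SGSGSG"
Token 5: backref(off=5, len=4). Buffer before: "SGSGSG" (len 6)
  byte 1: read out[1]='G', append. Buffer now: "SGSGSGG"
  byte 2: read out[2]='S', append. Buffer now: "SGSGSGGS"
  byte 3: read out[3]='G', append. Buffer now: "SGSGSGGSG"
  byte 4: read out[4]='S', append. Buffer now: "SGSGSGGSGS"

Answer: GSGS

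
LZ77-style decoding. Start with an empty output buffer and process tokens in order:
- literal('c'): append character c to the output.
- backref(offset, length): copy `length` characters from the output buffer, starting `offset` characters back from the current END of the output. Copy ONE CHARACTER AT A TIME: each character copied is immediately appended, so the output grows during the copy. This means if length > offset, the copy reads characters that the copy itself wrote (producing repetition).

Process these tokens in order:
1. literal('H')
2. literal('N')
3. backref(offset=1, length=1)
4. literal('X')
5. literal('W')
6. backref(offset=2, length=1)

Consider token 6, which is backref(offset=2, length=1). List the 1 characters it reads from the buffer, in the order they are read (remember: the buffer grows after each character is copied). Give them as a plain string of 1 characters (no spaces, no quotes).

Answer: X

Derivation:
Token 1: literal('H'). Output: "H"
Token 2: literal('N'). Output: "HN"
Token 3: backref(off=1, len=1). Copied 'N' from pos 1. Output: "HNN"
Token 4: literal('X'). Output: "HNNX"
Token 5: literal('W'). Output: "HNNXW"
Token 6: backref(off=2, len=1). Buffer before: "HNNXW" (len 5)
  byte 1: read out[3]='X', append. Buffer now: "HNNXWX"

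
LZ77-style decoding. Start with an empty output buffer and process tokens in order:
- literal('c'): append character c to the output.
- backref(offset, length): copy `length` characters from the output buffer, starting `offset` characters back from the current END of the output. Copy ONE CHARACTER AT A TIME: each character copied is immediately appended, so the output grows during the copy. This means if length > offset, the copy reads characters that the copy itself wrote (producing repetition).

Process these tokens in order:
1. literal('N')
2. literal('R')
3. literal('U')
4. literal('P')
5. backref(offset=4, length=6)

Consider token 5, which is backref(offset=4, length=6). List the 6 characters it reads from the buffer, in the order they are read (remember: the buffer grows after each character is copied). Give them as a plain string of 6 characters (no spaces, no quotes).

Answer: NRUPNR

Derivation:
Token 1: literal('N'). Output: "N"
Token 2: literal('R'). Output: "NR"
Token 3: literal('U'). Output: "NRU"
Token 4: literal('P'). Output: "NRUP"
Token 5: backref(off=4, len=6). Buffer before: "NRUP" (len 4)
  byte 1: read out[0]='N', append. Buffer now: "NRUPN"
  byte 2: read out[1]='R', append. Buffer now: "NRUPNR"
  byte 3: read out[2]='U', append. Buffer now: "NRUPNRU"
  byte 4: read out[3]='P', append. Buffer now: "NRUPNRUP"
  byte 5: read out[4]='N', append. Buffer now: "NRUPNRUPN"
  byte 6: read out[5]='R', append. Buffer now: "NRUPNRUPNR"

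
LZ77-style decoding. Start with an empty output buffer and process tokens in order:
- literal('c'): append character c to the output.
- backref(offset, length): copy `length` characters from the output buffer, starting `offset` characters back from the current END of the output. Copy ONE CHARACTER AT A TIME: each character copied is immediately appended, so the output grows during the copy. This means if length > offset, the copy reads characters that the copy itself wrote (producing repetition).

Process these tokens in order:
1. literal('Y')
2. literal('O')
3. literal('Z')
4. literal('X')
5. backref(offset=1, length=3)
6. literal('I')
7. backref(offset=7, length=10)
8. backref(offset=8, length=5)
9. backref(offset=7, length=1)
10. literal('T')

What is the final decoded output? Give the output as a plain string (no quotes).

Token 1: literal('Y'). Output: "Y"
Token 2: literal('O'). Output: "YO"
Token 3: literal('Z'). Output: "YOZ"
Token 4: literal('X'). Output: "YOZX"
Token 5: backref(off=1, len=3) (overlapping!). Copied 'XXX' from pos 3. Output: "YOZXXXX"
Token 6: literal('I'). Output: "YOZXXXXI"
Token 7: backref(off=7, len=10) (overlapping!). Copied 'OZXXXXIOZX' from pos 1. Output: "YOZXXXXIOZXXXXIOZX"
Token 8: backref(off=8, len=5). Copied 'XXXXI' from pos 10. Output: "YOZXXXXIOZXXXXIOZXXXXXI"
Token 9: backref(off=7, len=1). Copied 'Z' from pos 16. Output: "YOZXXXXIOZXXXXIOZXXXXXIZ"
Token 10: literal('T'). Output: "YOZXXXXIOZXXXXIOZXXXXXIZT"

Answer: YOZXXXXIOZXXXXIOZXXXXXIZT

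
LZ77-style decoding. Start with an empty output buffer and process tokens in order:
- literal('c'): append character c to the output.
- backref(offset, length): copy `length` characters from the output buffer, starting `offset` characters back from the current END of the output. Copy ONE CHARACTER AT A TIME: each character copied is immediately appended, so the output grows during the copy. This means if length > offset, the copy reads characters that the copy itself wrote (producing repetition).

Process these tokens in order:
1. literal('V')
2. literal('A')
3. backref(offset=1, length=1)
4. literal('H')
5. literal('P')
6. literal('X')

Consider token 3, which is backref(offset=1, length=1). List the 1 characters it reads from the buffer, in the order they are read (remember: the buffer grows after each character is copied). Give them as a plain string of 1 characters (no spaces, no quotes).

Answer: A

Derivation:
Token 1: literal('V'). Output: "V"
Token 2: literal('A'). Output: "VA"
Token 3: backref(off=1, len=1). Buffer before: "VA" (len 2)
  byte 1: read out[1]='A', append. Buffer now: "VAA"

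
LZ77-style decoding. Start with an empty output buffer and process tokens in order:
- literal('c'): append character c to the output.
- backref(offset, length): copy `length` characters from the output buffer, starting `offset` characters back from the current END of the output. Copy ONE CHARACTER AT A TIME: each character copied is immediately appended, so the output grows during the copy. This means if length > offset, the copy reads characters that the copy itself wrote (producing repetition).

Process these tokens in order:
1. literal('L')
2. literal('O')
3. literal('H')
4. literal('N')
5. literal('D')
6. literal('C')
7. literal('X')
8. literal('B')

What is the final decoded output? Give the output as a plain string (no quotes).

Answer: LOHNDCXB

Derivation:
Token 1: literal('L'). Output: "L"
Token 2: literal('O'). Output: "LO"
Token 3: literal('H'). Output: "LOH"
Token 4: literal('N'). Output: "LOHN"
Token 5: literal('D'). Output: "LOHND"
Token 6: literal('C'). Output: "LOHNDC"
Token 7: literal('X'). Output: "LOHNDCX"
Token 8: literal('B'). Output: "LOHNDCXB"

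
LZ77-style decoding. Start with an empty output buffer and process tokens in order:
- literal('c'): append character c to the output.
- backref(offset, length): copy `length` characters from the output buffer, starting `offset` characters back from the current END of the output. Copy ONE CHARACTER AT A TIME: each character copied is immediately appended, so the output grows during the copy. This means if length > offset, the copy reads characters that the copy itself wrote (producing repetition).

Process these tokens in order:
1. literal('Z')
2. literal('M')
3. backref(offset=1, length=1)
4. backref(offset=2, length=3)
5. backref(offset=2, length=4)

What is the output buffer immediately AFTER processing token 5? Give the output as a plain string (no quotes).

Token 1: literal('Z'). Output: "Z"
Token 2: literal('M'). Output: "ZM"
Token 3: backref(off=1, len=1). Copied 'M' from pos 1. Output: "ZMM"
Token 4: backref(off=2, len=3) (overlapping!). Copied 'MMM' from pos 1. Output: "ZMMMMM"
Token 5: backref(off=2, len=4) (overlapping!). Copied 'MMMM' from pos 4. Output: "ZMMMMMMMMM"

Answer: ZMMMMMMMMM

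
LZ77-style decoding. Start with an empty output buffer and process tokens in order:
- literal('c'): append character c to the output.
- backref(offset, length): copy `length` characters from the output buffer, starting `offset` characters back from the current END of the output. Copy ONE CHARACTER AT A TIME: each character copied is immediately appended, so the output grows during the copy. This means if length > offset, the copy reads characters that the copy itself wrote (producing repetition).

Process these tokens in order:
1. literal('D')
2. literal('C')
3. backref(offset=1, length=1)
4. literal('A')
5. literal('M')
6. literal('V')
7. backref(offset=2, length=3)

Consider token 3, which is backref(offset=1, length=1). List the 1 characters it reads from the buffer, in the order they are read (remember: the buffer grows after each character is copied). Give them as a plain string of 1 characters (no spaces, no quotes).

Token 1: literal('D'). Output: "D"
Token 2: literal('C'). Output: "DC"
Token 3: backref(off=1, len=1). Buffer before: "DC" (len 2)
  byte 1: read out[1]='C', append. Buffer now: "DCC"

Answer: C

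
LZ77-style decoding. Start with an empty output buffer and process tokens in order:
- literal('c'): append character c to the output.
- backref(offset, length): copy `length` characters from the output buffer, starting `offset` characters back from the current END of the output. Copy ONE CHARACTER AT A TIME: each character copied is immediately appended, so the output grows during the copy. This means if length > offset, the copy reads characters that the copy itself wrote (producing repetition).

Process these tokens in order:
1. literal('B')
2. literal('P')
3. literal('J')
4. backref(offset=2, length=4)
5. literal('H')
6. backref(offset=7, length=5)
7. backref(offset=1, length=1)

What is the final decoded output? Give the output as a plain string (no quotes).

Answer: BPJPJPJHPJPJPP

Derivation:
Token 1: literal('B'). Output: "B"
Token 2: literal('P'). Output: "BP"
Token 3: literal('J'). Output: "BPJ"
Token 4: backref(off=2, len=4) (overlapping!). Copied 'PJPJ' from pos 1. Output: "BPJPJPJ"
Token 5: literal('H'). Output: "BPJPJPJH"
Token 6: backref(off=7, len=5). Copied 'PJPJP' from pos 1. Output: "BPJPJPJHPJPJP"
Token 7: backref(off=1, len=1). Copied 'P' from pos 12. Output: "BPJPJPJHPJPJPP"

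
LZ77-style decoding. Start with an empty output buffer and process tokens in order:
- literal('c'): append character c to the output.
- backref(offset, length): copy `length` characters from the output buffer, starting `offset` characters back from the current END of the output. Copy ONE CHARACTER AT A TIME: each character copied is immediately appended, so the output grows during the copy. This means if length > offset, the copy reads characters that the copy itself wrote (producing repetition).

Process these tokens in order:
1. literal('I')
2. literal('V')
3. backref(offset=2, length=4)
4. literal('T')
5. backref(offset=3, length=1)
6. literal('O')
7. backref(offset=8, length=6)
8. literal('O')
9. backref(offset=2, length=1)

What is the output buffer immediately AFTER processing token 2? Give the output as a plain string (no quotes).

Token 1: literal('I'). Output: "I"
Token 2: literal('V'). Output: "IV"

Answer: IV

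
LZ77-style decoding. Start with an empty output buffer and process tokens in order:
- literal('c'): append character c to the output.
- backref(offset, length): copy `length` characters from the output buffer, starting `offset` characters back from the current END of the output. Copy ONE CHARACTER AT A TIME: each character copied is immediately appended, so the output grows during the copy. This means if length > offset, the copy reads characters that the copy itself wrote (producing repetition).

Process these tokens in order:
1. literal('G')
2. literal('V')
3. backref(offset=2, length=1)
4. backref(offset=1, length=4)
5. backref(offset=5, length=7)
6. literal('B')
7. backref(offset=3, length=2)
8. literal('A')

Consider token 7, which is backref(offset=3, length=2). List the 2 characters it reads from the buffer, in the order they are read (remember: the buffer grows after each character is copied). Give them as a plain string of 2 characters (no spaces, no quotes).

Token 1: literal('G'). Output: "G"
Token 2: literal('V'). Output: "GV"
Token 3: backref(off=2, len=1). Copied 'G' from pos 0. Output: "GVG"
Token 4: backref(off=1, len=4) (overlapping!). Copied 'GGGG' from pos 2. Output: "GVGGGGG"
Token 5: backref(off=5, len=7) (overlapping!). Copied 'GGGGGGG' from pos 2. Output: "GVGGGGGGGGGGGG"
Token 6: literal('B'). Output: "GVGGGGGGGGGGGGB"
Token 7: backref(off=3, len=2). Buffer before: "GVGGGGGGGGGGGGB" (len 15)
  byte 1: read out[12]='G', append. Buffer now: "GVGGGGGGGGGGGGBG"
  byte 2: read out[13]='G', append. Buffer now: "GVGGGGGGGGGGGGBGG"

Answer: GG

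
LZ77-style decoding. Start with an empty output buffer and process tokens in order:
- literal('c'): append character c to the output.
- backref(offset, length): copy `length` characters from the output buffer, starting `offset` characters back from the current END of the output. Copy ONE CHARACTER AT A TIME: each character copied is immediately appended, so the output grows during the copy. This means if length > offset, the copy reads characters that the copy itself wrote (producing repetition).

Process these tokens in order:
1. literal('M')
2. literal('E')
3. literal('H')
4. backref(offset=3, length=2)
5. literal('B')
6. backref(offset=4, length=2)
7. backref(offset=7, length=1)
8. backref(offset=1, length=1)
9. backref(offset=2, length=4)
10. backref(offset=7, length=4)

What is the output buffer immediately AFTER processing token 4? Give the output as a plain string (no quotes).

Answer: MEHME

Derivation:
Token 1: literal('M'). Output: "M"
Token 2: literal('E'). Output: "ME"
Token 3: literal('H'). Output: "MEH"
Token 4: backref(off=3, len=2). Copied 'ME' from pos 0. Output: "MEHME"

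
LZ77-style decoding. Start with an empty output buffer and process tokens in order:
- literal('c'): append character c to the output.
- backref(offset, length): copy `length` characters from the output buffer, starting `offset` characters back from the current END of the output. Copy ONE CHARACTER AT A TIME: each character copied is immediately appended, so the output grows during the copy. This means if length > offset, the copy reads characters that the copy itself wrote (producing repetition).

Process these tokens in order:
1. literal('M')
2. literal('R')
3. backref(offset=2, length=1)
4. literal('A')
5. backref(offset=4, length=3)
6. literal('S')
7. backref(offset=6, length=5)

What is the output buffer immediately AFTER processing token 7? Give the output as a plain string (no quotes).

Answer: MRMAMRMSMAMRM

Derivation:
Token 1: literal('M'). Output: "M"
Token 2: literal('R'). Output: "MR"
Token 3: backref(off=2, len=1). Copied 'M' from pos 0. Output: "MRM"
Token 4: literal('A'). Output: "MRMA"
Token 5: backref(off=4, len=3). Copied 'MRM' from pos 0. Output: "MRMAMRM"
Token 6: literal('S'). Output: "MRMAMRMS"
Token 7: backref(off=6, len=5). Copied 'MAMRM' from pos 2. Output: "MRMAMRMSMAMRM"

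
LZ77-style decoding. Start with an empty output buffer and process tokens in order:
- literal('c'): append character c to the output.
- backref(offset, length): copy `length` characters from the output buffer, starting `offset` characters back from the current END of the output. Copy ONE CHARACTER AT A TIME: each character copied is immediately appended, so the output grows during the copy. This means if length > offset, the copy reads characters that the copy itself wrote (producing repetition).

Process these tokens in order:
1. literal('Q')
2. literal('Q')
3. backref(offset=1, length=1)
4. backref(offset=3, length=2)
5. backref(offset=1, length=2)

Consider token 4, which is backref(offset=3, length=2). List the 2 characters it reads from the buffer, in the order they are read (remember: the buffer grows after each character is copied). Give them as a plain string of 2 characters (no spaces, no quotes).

Answer: QQ

Derivation:
Token 1: literal('Q'). Output: "Q"
Token 2: literal('Q'). Output: "QQ"
Token 3: backref(off=1, len=1). Copied 'Q' from pos 1. Output: "QQQ"
Token 4: backref(off=3, len=2). Buffer before: "QQQ" (len 3)
  byte 1: read out[0]='Q', append. Buffer now: "QQQQ"
  byte 2: read out[1]='Q', append. Buffer now: "QQQQQ"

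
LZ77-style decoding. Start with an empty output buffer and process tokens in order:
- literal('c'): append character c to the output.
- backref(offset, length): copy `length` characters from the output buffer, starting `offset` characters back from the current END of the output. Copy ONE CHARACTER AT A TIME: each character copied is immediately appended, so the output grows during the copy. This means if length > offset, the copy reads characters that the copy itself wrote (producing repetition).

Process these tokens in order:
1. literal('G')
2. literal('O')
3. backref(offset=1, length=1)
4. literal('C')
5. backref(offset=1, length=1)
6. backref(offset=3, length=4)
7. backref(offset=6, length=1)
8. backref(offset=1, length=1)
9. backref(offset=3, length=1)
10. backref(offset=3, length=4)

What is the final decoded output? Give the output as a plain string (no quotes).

Token 1: literal('G'). Output: "G"
Token 2: literal('O'). Output: "GO"
Token 3: backref(off=1, len=1). Copied 'O' from pos 1. Output: "GOO"
Token 4: literal('C'). Output: "GOOC"
Token 5: backref(off=1, len=1). Copied 'C' from pos 3. Output: "GOOCC"
Token 6: backref(off=3, len=4) (overlapping!). Copied 'OCCO' from pos 2. Output: "GOOCCOCCO"
Token 7: backref(off=6, len=1). Copied 'C' from pos 3. Output: "GOOCCOCCOC"
Token 8: backref(off=1, len=1). Copied 'C' from pos 9. Output: "GOOCCOCCOCC"
Token 9: backref(off=3, len=1). Copied 'O' from pos 8. Output: "GOOCCOCCOCCO"
Token 10: backref(off=3, len=4) (overlapping!). Copied 'CCOC' from pos 9. Output: "GOOCCOCCOCCOCCOC"

Answer: GOOCCOCCOCCOCCOC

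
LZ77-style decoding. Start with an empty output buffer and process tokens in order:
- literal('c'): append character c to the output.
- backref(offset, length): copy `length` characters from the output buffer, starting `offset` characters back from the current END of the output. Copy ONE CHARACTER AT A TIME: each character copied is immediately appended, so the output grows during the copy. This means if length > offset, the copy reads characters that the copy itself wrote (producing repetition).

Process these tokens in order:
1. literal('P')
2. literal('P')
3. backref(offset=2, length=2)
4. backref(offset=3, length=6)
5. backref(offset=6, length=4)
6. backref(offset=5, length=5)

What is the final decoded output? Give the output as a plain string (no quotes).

Answer: PPPPPPPPPPPPPPPPPPP

Derivation:
Token 1: literal('P'). Output: "P"
Token 2: literal('P'). Output: "PP"
Token 3: backref(off=2, len=2). Copied 'PP' from pos 0. Output: "PPPP"
Token 4: backref(off=3, len=6) (overlapping!). Copied 'PPPPPP' from pos 1. Output: "PPPPPPPPPP"
Token 5: backref(off=6, len=4). Copied 'PPPP' from pos 4. Output: "PPPPPPPPPPPPPP"
Token 6: backref(off=5, len=5). Copied 'PPPPP' from pos 9. Output: "PPPPPPPPPPPPPPPPPPP"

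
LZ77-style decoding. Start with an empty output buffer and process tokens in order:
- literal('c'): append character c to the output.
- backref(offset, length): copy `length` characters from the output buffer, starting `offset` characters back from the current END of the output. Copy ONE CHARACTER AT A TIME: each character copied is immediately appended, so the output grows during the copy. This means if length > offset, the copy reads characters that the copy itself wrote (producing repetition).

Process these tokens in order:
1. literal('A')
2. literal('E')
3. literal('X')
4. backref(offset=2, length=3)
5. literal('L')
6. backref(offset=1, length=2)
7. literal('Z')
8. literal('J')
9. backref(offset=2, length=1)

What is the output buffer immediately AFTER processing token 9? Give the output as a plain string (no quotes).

Answer: AEXEXELLLZJZ

Derivation:
Token 1: literal('A'). Output: "A"
Token 2: literal('E'). Output: "AE"
Token 3: literal('X'). Output: "AEX"
Token 4: backref(off=2, len=3) (overlapping!). Copied 'EXE' from pos 1. Output: "AEXEXE"
Token 5: literal('L'). Output: "AEXEXEL"
Token 6: backref(off=1, len=2) (overlapping!). Copied 'LL' from pos 6. Output: "AEXEXELLL"
Token 7: literal('Z'). Output: "AEXEXELLLZ"
Token 8: literal('J'). Output: "AEXEXELLLZJ"
Token 9: backref(off=2, len=1). Copied 'Z' from pos 9. Output: "AEXEXELLLZJZ"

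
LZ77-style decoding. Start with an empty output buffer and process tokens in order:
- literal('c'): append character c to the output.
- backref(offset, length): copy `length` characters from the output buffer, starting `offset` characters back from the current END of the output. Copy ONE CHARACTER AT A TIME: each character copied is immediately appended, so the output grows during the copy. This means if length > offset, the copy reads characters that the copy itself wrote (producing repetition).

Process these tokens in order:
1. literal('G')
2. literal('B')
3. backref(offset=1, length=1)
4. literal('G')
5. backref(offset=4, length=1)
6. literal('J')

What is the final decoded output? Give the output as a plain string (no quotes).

Answer: GBBGGJ

Derivation:
Token 1: literal('G'). Output: "G"
Token 2: literal('B'). Output: "GB"
Token 3: backref(off=1, len=1). Copied 'B' from pos 1. Output: "GBB"
Token 4: literal('G'). Output: "GBBG"
Token 5: backref(off=4, len=1). Copied 'G' from pos 0. Output: "GBBGG"
Token 6: literal('J'). Output: "GBBGGJ"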